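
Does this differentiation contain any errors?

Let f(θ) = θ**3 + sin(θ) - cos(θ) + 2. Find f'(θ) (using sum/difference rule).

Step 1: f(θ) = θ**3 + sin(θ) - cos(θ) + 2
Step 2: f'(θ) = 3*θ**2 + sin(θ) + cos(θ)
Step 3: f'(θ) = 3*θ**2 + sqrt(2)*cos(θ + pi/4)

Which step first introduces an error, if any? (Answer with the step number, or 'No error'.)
Step 3

Step 3 is incorrect due to a wrong trig function.
The step shows: 3*θ**2 + sqrt(2)*cos(θ + pi/4)
The correct value should be: 3*θ**2 + sqrt(2)*sin(θ + pi/4)

Explanation: sin(θ + pi/4) was incorrectly written as cos(θ + pi/4): the term sqrt(2)*sin(θ + pi/4) was incorrectly written as sqrt(2)*cos(θ + pi/4)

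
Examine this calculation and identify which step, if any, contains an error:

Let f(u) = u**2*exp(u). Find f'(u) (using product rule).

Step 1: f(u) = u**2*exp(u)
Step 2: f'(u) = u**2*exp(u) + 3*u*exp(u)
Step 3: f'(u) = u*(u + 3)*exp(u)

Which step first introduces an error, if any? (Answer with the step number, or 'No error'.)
Step 2

Step 2 is incorrect due to a wrong coefficient.
The step shows: u**2*exp(u) + 3*u*exp(u)
The correct value should be: u**2*exp(u) + 2*u*exp(u)

Explanation: The coefficient 2 was incorrectly written as 3: the term 2*u*exp(u) was incorrectly written as 3*u*exp(u)
The later steps are derived from this incorrect expression, so the error originates in Step 2.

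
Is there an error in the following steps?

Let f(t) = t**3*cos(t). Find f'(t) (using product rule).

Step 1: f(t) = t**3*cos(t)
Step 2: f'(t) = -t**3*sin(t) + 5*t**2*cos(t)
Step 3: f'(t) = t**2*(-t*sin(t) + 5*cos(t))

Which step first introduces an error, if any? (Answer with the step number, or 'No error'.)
Step 2

Step 2 is incorrect due to a wrong coefficient.
The step shows: -t**3*sin(t) + 5*t**2*cos(t)
The correct value should be: -t**3*sin(t) + 3*t**2*cos(t)

Explanation: The coefficient 3 was incorrectly written as 5: the term 3*t**2*cos(t) was incorrectly written as 5*t**2*cos(t)
The later steps are derived from this incorrect expression, so the error originates in Step 2.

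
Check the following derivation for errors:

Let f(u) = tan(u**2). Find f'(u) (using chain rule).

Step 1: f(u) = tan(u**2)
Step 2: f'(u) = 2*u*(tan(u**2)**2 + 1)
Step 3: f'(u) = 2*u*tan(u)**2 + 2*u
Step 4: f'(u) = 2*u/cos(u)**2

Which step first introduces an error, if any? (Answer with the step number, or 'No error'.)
Step 3

Step 3 is incorrect due to a wrong exponent.
The step shows: 2*u*tan(u)**2 + 2*u
The correct value should be: 2*u*tan(u**2)**2 + 2*u

Explanation: The exponent 2 on u was incorrectly written as 1: the term 2*u*tan(u**2)**2 was incorrectly written as 2*u*tan(u)**2
The later steps are derived from this incorrect expression, so the error originates in Step 3.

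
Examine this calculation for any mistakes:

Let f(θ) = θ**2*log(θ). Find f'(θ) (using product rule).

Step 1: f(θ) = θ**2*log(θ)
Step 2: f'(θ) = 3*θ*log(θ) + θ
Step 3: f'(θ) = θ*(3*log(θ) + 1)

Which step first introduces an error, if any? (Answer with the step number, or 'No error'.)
Step 2

Step 2 is incorrect due to a wrong coefficient.
The step shows: 3*θ*log(θ) + θ
The correct value should be: 2*θ*log(θ) + θ

Explanation: The coefficient 2 was incorrectly written as 3: the term 2*θ*log(θ) was incorrectly written as 3*θ*log(θ)
The later steps are derived from this incorrect expression, so the error originates in Step 2.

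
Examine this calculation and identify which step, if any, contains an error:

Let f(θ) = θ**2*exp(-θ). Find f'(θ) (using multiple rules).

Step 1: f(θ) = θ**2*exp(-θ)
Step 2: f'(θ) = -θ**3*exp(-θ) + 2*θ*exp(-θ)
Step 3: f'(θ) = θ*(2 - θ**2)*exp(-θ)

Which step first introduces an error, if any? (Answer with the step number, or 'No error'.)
Step 2

Step 2 is incorrect due to a wrong exponent.
The step shows: -θ**3*exp(-θ) + 2*θ*exp(-θ)
The correct value should be: -θ**2*exp(-θ) + 2*θ*exp(-θ)

Explanation: The exponent 2 on θ was incorrectly written as 3: the term -θ**2*exp(-θ) was incorrectly written as -θ**3*exp(-θ)
The later steps are derived from this incorrect expression, so the error originates in Step 2.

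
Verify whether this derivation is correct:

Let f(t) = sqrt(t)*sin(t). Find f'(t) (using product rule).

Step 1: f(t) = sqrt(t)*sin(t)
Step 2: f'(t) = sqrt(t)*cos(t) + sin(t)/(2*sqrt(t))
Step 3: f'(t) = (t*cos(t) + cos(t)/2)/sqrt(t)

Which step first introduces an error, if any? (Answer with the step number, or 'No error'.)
Step 3

Step 3 is incorrect due to a wrong trig function.
The step shows: (t*cos(t) + cos(t)/2)/sqrt(t)
The correct value should be: (t*cos(t) + sin(t)/2)/sqrt(t)

Explanation: sin(t) was incorrectly written as cos(t): the term (t*cos(t) + sin(t)/2)/sqrt(t) was incorrectly written as (t*cos(t) + cos(t)/2)/sqrt(t)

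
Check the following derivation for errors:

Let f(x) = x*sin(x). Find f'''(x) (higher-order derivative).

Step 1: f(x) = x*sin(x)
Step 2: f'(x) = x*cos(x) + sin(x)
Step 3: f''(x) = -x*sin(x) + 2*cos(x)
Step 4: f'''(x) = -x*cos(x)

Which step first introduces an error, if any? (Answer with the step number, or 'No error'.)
Step 4

Step 4 is incorrect due to a dropped term.
The step shows: -x*cos(x)
The correct value should be: -x*cos(x) - 3*sin(x)

Explanation: A term was dropped: the term -3*sin(x) was incorrectly omitted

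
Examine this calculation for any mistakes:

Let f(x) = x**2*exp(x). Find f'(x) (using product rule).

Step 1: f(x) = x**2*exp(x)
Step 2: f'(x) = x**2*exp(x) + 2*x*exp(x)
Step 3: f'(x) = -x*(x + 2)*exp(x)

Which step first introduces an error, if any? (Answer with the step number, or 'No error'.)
Step 3

Step 3 is incorrect due to a sign flip.
The step shows: -x*(x + 2)*exp(x)
The correct value should be: x*(x + 2)*exp(x)

Explanation: The sign of the whole expression was flipped: the term x*(x + 2)*exp(x) was incorrectly written as -x*(x + 2)*exp(x)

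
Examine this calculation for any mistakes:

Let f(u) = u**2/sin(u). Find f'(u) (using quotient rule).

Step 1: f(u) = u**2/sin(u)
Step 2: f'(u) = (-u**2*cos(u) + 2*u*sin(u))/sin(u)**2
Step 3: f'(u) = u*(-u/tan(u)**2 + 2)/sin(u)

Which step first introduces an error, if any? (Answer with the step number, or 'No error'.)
Step 3

Step 3 is incorrect due to a wrong exponent.
The step shows: u*(-u/tan(u)**2 + 2)/sin(u)
The correct value should be: u*(-u/tan(u) + 2)/sin(u)

Explanation: The exponent -1 on tan(u) was incorrectly written as -2: the term u*(-u/tan(u) + 2)/sin(u) was incorrectly written as u*(-u/tan(u)**2 + 2)/sin(u)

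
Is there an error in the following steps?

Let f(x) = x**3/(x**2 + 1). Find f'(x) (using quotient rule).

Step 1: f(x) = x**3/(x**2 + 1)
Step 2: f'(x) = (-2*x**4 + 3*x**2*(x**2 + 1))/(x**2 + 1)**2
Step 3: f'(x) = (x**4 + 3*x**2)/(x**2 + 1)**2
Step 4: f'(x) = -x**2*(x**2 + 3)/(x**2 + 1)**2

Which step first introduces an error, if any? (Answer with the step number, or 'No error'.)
Step 4

Step 4 is incorrect due to a sign flip.
The step shows: -x**2*(x**2 + 3)/(x**2 + 1)**2
The correct value should be: x**2*(x**2 + 3)/(x**2 + 1)**2

Explanation: The sign of the whole expression was flipped: the term x**2*(x**2 + 3)/(x**2 + 1)**2 was incorrectly written as -x**2*(x**2 + 3)/(x**2 + 1)**2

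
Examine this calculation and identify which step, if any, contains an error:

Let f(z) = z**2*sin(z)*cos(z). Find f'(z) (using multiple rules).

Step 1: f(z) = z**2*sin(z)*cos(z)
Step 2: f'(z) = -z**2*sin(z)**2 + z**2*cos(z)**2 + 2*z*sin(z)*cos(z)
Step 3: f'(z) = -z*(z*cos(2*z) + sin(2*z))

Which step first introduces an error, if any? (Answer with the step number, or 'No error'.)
Step 3

Step 3 is incorrect due to a sign flip.
The step shows: -z*(z*cos(2*z) + sin(2*z))
The correct value should be: z*(z*cos(2*z) + sin(2*z))

Explanation: The sign of the whole expression was flipped: the term z*(z*cos(2*z) + sin(2*z)) was incorrectly written as -z*(z*cos(2*z) + sin(2*z))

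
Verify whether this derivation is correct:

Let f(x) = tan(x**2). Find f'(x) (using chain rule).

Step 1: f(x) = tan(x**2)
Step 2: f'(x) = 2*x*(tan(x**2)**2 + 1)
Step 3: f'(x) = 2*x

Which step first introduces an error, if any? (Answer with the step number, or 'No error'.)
Step 3

Step 3 is incorrect due to a dropped term.
The step shows: 2*x
The correct value should be: 2*x*tan(x**2)**2 + 2*x

Explanation: A term was dropped: the term 2*x*tan(x**2)**2 was incorrectly omitted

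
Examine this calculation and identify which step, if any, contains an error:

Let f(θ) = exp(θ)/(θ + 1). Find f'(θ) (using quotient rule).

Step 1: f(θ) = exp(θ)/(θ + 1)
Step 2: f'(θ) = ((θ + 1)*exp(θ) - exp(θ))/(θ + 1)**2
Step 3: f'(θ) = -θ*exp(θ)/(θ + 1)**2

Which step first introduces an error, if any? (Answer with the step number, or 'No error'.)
Step 3

Step 3 is incorrect due to a sign flip.
The step shows: -θ*exp(θ)/(θ + 1)**2
The correct value should be: θ*exp(θ)/(θ + 1)**2

Explanation: The sign of the whole expression was flipped: the term θ*exp(θ)/(θ + 1)**2 was incorrectly written as -θ*exp(θ)/(θ + 1)**2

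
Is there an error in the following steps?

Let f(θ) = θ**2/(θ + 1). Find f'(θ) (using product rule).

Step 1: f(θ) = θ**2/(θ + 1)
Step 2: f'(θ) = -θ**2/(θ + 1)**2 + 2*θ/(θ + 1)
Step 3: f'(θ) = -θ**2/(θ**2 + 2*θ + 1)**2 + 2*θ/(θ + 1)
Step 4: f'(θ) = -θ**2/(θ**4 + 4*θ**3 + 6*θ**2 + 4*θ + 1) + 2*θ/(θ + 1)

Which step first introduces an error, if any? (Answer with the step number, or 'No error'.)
Step 3

Step 3 is incorrect due to a wrong exponent.
The step shows: -θ**2/(θ**2 + 2*θ + 1)**2 + 2*θ/(θ + 1)
The correct value should be: -θ**2/(θ**2 + 2*θ + 1) + 2*θ/(θ + 1)

Explanation: The exponent -1 on θ**2 + 2*θ + 1 was incorrectly written as -2: the term -θ**2/(θ**2 + 2*θ + 1) was incorrectly written as -θ**2/(θ**2 + 2*θ + 1)**2
The later steps are derived from this incorrect expression, so the error originates in Step 3.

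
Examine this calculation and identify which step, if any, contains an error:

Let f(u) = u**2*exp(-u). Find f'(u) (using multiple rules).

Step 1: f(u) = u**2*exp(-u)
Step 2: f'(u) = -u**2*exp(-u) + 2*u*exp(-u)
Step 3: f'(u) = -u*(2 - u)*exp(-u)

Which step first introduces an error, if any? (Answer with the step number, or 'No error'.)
Step 3

Step 3 is incorrect due to a sign flip.
The step shows: -u*(2 - u)*exp(-u)
The correct value should be: u*(2 - u)*exp(-u)

Explanation: The sign of the whole expression was flipped: the term u*(2 - u)*exp(-u) was incorrectly written as -u*(2 - u)*exp(-u)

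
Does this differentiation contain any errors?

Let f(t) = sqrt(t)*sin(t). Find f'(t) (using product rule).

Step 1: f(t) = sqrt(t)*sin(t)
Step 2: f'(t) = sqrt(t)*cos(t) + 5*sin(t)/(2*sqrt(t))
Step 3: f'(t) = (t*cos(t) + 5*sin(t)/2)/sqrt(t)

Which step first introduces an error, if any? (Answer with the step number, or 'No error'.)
Step 2

Step 2 is incorrect due to a wrong coefficient.
The step shows: sqrt(t)*cos(t) + 5*sin(t)/(2*sqrt(t))
The correct value should be: sqrt(t)*cos(t) + sin(t)/(2*sqrt(t))

Explanation: The coefficient 1/2 was incorrectly written as 5/2: the term sin(t)/(2*sqrt(t)) was incorrectly written as 5*sin(t)/(2*sqrt(t))
The later steps are derived from this incorrect expression, so the error originates in Step 2.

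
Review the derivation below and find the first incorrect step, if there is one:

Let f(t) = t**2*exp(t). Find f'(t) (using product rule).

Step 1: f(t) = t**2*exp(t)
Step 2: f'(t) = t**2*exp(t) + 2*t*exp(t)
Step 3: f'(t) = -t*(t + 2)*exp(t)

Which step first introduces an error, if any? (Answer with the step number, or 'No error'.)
Step 3

Step 3 is incorrect due to a sign flip.
The step shows: -t*(t + 2)*exp(t)
The correct value should be: t*(t + 2)*exp(t)

Explanation: The sign of the whole expression was flipped: the term t*(t + 2)*exp(t) was incorrectly written as -t*(t + 2)*exp(t)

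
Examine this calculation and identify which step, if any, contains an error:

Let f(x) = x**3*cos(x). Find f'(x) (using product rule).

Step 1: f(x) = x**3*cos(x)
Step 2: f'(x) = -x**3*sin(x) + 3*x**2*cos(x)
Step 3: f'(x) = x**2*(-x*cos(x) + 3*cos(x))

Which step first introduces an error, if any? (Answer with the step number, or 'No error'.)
Step 3

Step 3 is incorrect due to a wrong trig function.
The step shows: x**2*(-x*cos(x) + 3*cos(x))
The correct value should be: x**2*(-x*sin(x) + 3*cos(x))

Explanation: sin(x) was incorrectly written as cos(x): the term x**2*(-x*sin(x) + 3*cos(x)) was incorrectly written as x**2*(-x*cos(x) + 3*cos(x))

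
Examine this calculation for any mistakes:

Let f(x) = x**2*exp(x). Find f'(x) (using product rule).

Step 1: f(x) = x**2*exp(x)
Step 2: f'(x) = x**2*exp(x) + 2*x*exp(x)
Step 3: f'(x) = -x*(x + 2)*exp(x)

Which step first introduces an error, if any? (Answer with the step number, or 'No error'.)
Step 3

Step 3 is incorrect due to a sign flip.
The step shows: -x*(x + 2)*exp(x)
The correct value should be: x*(x + 2)*exp(x)

Explanation: The sign of the whole expression was flipped: the term x*(x + 2)*exp(x) was incorrectly written as -x*(x + 2)*exp(x)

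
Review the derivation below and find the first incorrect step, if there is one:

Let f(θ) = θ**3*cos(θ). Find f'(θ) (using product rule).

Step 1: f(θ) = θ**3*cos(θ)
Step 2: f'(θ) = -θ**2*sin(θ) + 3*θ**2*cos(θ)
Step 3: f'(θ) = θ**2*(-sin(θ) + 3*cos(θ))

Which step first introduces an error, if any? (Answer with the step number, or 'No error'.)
Step 2

Step 2 is incorrect due to a wrong exponent.
The step shows: -θ**2*sin(θ) + 3*θ**2*cos(θ)
The correct value should be: -θ**3*sin(θ) + 3*θ**2*cos(θ)

Explanation: The exponent 3 on θ was incorrectly written as 2: the term -θ**3*sin(θ) was incorrectly written as -θ**2*sin(θ)
The later steps are derived from this incorrect expression, so the error originates in Step 2.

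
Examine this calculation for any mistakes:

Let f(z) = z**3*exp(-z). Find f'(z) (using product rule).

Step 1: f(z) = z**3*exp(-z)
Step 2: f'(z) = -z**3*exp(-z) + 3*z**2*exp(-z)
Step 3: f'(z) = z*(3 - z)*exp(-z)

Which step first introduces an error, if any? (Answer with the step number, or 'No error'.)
Step 3

Step 3 is incorrect due to a wrong exponent.
The step shows: z*(3 - z)*exp(-z)
The correct value should be: z**2*(3 - z)*exp(-z)

Explanation: The exponent 2 on z was incorrectly written as 1: the term z**2*(3 - z)*exp(-z) was incorrectly written as z*(3 - z)*exp(-z)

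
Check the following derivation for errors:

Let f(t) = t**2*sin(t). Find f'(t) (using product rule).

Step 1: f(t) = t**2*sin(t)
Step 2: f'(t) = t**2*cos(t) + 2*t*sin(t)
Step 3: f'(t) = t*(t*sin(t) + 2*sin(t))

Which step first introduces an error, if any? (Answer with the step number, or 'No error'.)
Step 3

Step 3 is incorrect due to a wrong trig function.
The step shows: t*(t*sin(t) + 2*sin(t))
The correct value should be: t*(t*cos(t) + 2*sin(t))

Explanation: cos(t) was incorrectly written as sin(t): the term t*(t*cos(t) + 2*sin(t)) was incorrectly written as t*(t*sin(t) + 2*sin(t))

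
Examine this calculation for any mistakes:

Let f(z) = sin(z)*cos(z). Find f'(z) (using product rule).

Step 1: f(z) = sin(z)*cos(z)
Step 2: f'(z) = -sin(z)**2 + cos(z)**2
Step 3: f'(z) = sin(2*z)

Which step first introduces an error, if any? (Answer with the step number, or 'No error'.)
Step 3

Step 3 is incorrect due to a wrong trig function.
The step shows: sin(2*z)
The correct value should be: cos(2*z)

Explanation: cos(2*z) was incorrectly written as sin(2*z): the term cos(2*z) was incorrectly written as sin(2*z)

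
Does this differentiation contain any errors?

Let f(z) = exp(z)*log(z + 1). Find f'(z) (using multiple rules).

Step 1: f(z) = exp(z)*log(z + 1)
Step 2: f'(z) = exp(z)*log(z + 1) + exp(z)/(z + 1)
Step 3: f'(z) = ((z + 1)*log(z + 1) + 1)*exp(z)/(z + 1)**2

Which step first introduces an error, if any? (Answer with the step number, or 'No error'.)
Step 3

Step 3 is incorrect due to a wrong exponent.
The step shows: ((z + 1)*log(z + 1) + 1)*exp(z)/(z + 1)**2
The correct value should be: ((z + 1)*log(z + 1) + 1)*exp(z)/(z + 1)

Explanation: The exponent -1 on z + 1 was incorrectly written as -2: the term ((z + 1)*log(z + 1) + 1)*exp(z)/(z + 1) was incorrectly written as ((z + 1)*log(z + 1) + 1)*exp(z)/(z + 1)**2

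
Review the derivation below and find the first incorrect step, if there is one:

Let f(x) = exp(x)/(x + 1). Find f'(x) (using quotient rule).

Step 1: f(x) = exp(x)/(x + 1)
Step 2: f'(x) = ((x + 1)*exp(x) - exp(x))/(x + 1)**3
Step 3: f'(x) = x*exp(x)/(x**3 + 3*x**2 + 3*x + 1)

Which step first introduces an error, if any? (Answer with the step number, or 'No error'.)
Step 2

Step 2 is incorrect due to a wrong exponent.
The step shows: ((x + 1)*exp(x) - exp(x))/(x + 1)**3
The correct value should be: ((x + 1)*exp(x) - exp(x))/(x + 1)**2

Explanation: The exponent -2 on x + 1 was incorrectly written as -3: the term ((x + 1)*exp(x) - exp(x))/(x + 1)**2 was incorrectly written as ((x + 1)*exp(x) - exp(x))/(x + 1)**3
The later steps are derived from this incorrect expression, so the error originates in Step 2.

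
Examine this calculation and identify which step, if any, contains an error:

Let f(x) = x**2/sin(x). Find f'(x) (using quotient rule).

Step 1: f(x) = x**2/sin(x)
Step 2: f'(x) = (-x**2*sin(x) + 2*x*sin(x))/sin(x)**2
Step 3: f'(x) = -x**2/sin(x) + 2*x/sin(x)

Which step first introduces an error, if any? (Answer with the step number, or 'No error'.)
Step 2

Step 2 is incorrect due to a wrong trig function.
The step shows: (-x**2*sin(x) + 2*x*sin(x))/sin(x)**2
The correct value should be: (-x**2*cos(x) + 2*x*sin(x))/sin(x)**2

Explanation: cos(x) was incorrectly written as sin(x): the term (-x**2*cos(x) + 2*x*sin(x))/sin(x)**2 was incorrectly written as (-x**2*sin(x) + 2*x*sin(x))/sin(x)**2
The later steps are derived from this incorrect expression, so the error originates in Step 2.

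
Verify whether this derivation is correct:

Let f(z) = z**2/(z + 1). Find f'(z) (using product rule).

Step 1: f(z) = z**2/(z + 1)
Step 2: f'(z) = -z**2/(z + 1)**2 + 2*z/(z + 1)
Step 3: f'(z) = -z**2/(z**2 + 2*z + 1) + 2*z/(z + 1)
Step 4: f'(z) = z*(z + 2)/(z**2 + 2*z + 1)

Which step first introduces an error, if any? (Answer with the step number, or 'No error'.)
No error

All steps in this derivation are correct.
The final answer f'(z) = z*(z + 2)/(z**2 + 2*z + 1) is valid.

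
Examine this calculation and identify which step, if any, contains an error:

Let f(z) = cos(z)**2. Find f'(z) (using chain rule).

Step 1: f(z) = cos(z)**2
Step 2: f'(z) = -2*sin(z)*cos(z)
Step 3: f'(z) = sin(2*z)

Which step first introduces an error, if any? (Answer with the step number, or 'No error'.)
Step 3

Step 3 is incorrect due to a sign flip.
The step shows: sin(2*z)
The correct value should be: -sin(2*z)

Explanation: The sign of the whole expression was flipped: the term -sin(2*z) was incorrectly written as sin(2*z)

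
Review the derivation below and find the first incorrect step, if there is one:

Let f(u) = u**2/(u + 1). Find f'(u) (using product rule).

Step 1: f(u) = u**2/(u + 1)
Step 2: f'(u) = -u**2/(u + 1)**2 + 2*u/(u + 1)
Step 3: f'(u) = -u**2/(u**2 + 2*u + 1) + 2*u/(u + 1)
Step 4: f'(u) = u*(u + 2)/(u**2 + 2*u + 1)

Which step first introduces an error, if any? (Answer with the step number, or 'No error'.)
No error

All steps in this derivation are correct.
The final answer f'(u) = u*(u + 2)/(u**2 + 2*u + 1) is valid.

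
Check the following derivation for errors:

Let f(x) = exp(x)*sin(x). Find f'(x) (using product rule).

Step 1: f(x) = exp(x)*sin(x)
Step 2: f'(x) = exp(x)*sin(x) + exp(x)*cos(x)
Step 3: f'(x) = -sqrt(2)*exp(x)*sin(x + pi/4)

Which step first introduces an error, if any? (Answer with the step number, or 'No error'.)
Step 3

Step 3 is incorrect due to a sign flip.
The step shows: -sqrt(2)*exp(x)*sin(x + pi/4)
The correct value should be: sqrt(2)*exp(x)*sin(x + pi/4)

Explanation: The sign of the whole expression was flipped: the term sqrt(2)*exp(x)*sin(x + pi/4) was incorrectly written as -sqrt(2)*exp(x)*sin(x + pi/4)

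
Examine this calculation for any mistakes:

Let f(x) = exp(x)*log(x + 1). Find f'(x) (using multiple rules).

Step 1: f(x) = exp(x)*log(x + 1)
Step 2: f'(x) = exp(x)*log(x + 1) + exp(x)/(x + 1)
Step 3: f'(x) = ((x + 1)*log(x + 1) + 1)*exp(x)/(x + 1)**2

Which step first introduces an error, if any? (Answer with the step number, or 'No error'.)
Step 3

Step 3 is incorrect due to a wrong exponent.
The step shows: ((x + 1)*log(x + 1) + 1)*exp(x)/(x + 1)**2
The correct value should be: ((x + 1)*log(x + 1) + 1)*exp(x)/(x + 1)

Explanation: The exponent -1 on x + 1 was incorrectly written as -2: the term ((x + 1)*log(x + 1) + 1)*exp(x)/(x + 1) was incorrectly written as ((x + 1)*log(x + 1) + 1)*exp(x)/(x + 1)**2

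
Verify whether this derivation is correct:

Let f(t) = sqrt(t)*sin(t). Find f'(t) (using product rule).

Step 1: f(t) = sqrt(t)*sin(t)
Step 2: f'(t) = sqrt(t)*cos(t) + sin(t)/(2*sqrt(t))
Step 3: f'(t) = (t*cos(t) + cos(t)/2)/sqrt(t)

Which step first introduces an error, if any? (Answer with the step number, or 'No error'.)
Step 3

Step 3 is incorrect due to a wrong trig function.
The step shows: (t*cos(t) + cos(t)/2)/sqrt(t)
The correct value should be: (t*cos(t) + sin(t)/2)/sqrt(t)

Explanation: sin(t) was incorrectly written as cos(t): the term (t*cos(t) + sin(t)/2)/sqrt(t) was incorrectly written as (t*cos(t) + cos(t)/2)/sqrt(t)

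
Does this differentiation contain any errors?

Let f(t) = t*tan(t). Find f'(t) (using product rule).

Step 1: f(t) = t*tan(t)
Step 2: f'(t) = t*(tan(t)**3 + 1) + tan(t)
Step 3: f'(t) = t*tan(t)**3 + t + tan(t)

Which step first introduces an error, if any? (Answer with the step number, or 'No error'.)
Step 2

Step 2 is incorrect due to a wrong exponent.
The step shows: t*(tan(t)**3 + 1) + tan(t)
The correct value should be: t*(tan(t)**2 + 1) + tan(t)

Explanation: The exponent 2 on tan(t) was incorrectly written as 3: the term t*(tan(t)**2 + 1) was incorrectly written as t*(tan(t)**3 + 1)
The later steps are derived from this incorrect expression, so the error originates in Step 2.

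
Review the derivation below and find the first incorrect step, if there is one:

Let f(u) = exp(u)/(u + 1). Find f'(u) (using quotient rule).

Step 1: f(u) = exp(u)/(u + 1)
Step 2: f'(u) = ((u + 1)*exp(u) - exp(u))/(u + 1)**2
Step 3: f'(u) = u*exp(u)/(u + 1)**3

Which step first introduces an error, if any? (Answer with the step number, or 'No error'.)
Step 3

Step 3 is incorrect due to a wrong exponent.
The step shows: u*exp(u)/(u + 1)**3
The correct value should be: u*exp(u)/(u + 1)**2

Explanation: The exponent -2 on u + 1 was incorrectly written as -3: the term u*exp(u)/(u + 1)**2 was incorrectly written as u*exp(u)/(u + 1)**3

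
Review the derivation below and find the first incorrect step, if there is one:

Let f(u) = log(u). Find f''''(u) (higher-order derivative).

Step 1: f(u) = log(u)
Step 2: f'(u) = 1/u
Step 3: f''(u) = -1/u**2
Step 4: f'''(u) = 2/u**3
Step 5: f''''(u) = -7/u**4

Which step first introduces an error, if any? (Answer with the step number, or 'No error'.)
Step 5

Step 5 is incorrect due to a wrong coefficient.
The step shows: -7/u**4
The correct value should be: -6/u**4

Explanation: The coefficient -6 was incorrectly written as -7: the term -6/u**4 was incorrectly written as -7/u**4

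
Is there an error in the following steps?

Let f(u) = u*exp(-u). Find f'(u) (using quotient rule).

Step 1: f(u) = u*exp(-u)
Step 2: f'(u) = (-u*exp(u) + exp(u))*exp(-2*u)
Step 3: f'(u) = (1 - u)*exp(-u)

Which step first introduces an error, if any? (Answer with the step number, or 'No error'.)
No error

All steps in this derivation are correct.
The final answer f'(u) = (1 - u)*exp(-u) is valid.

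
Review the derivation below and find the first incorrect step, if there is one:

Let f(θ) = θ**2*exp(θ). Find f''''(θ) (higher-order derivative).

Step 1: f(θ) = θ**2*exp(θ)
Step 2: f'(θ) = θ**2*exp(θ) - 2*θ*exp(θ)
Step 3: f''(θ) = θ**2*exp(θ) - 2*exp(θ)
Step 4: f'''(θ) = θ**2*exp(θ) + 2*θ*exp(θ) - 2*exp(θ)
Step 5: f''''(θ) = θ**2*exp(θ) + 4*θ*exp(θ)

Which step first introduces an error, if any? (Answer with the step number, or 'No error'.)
Step 2

Step 2 is incorrect due to a sign flip.
The step shows: θ**2*exp(θ) - 2*θ*exp(θ)
The correct value should be: θ**2*exp(θ) + 2*θ*exp(θ)

Explanation: The sign of one term was flipped: the term 2*θ*exp(θ) was incorrectly written as -2*θ*exp(θ)
The later steps are derived from this incorrect expression, so the error originates in Step 2.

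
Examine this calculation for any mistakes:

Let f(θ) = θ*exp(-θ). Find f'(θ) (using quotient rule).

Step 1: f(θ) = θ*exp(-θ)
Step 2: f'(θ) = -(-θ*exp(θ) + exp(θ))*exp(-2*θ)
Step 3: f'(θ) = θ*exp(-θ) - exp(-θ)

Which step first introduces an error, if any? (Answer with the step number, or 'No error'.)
Step 2

Step 2 is incorrect due to a sign flip.
The step shows: -(-θ*exp(θ) + exp(θ))*exp(-2*θ)
The correct value should be: (-θ*exp(θ) + exp(θ))*exp(-2*θ)

Explanation: The sign of the whole expression was flipped: the term (-θ*exp(θ) + exp(θ))*exp(-2*θ) was incorrectly written as -(-θ*exp(θ) + exp(θ))*exp(-2*θ)
The later steps are derived from this incorrect expression, so the error originates in Step 2.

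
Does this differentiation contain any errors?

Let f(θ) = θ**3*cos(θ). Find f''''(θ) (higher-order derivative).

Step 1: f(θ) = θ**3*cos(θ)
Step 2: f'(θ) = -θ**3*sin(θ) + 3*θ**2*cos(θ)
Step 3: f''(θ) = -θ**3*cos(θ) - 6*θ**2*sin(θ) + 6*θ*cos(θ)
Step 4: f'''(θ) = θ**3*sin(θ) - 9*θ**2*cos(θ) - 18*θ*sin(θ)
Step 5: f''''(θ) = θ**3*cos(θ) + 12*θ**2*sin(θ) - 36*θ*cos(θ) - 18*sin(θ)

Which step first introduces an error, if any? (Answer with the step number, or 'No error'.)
Step 4

Step 4 is incorrect due to a dropped term.
The step shows: θ**3*sin(θ) - 9*θ**2*cos(θ) - 18*θ*sin(θ)
The correct value should be: θ**3*sin(θ) - 9*θ**2*cos(θ) - 18*θ*sin(θ) + 6*cos(θ)

Explanation: A term was dropped: the term 6*cos(θ) was incorrectly omitted
The later steps are derived from this incorrect expression, so the error originates in Step 4.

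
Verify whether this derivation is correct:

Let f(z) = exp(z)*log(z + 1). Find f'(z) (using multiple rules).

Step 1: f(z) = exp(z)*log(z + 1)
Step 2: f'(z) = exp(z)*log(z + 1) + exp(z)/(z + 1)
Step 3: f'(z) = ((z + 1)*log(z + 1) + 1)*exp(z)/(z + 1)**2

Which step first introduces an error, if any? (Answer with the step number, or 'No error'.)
Step 3

Step 3 is incorrect due to a wrong exponent.
The step shows: ((z + 1)*log(z + 1) + 1)*exp(z)/(z + 1)**2
The correct value should be: ((z + 1)*log(z + 1) + 1)*exp(z)/(z + 1)

Explanation: The exponent -1 on z + 1 was incorrectly written as -2: the term ((z + 1)*log(z + 1) + 1)*exp(z)/(z + 1) was incorrectly written as ((z + 1)*log(z + 1) + 1)*exp(z)/(z + 1)**2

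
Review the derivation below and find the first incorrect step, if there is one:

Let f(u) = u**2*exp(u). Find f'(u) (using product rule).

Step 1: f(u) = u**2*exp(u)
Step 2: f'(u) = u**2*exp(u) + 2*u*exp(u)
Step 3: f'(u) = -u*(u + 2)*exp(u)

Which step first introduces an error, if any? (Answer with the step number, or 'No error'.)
Step 3

Step 3 is incorrect due to a sign flip.
The step shows: -u*(u + 2)*exp(u)
The correct value should be: u*(u + 2)*exp(u)

Explanation: The sign of the whole expression was flipped: the term u*(u + 2)*exp(u) was incorrectly written as -u*(u + 2)*exp(u)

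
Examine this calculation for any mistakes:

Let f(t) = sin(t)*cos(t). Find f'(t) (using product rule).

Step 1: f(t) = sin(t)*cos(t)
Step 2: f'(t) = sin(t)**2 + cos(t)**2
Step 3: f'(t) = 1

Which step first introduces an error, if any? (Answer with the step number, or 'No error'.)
Step 2

Step 2 is incorrect due to a sign flip.
The step shows: sin(t)**2 + cos(t)**2
The correct value should be: -sin(t)**2 + cos(t)**2

Explanation: The sign of one term was flipped: the term -sin(t)**2 was incorrectly written as sin(t)**2
The later steps are derived from this incorrect expression, so the error originates in Step 2.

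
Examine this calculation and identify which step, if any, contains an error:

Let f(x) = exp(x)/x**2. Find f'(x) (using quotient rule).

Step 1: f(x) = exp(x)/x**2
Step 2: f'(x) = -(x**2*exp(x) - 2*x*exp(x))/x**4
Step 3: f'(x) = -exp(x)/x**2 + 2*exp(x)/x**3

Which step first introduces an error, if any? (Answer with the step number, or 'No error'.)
Step 2

Step 2 is incorrect due to a sign flip.
The step shows: -(x**2*exp(x) - 2*x*exp(x))/x**4
The correct value should be: (x**2*exp(x) - 2*x*exp(x))/x**4

Explanation: The sign of the whole expression was flipped: the term (x**2*exp(x) - 2*x*exp(x))/x**4 was incorrectly written as -(x**2*exp(x) - 2*x*exp(x))/x**4
The later steps are derived from this incorrect expression, so the error originates in Step 2.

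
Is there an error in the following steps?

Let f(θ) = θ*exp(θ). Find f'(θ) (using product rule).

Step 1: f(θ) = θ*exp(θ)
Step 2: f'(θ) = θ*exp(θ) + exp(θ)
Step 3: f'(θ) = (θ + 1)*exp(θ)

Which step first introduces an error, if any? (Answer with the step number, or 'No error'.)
No error

All steps in this derivation are correct.
The final answer f'(θ) = (θ + 1)*exp(θ) is valid.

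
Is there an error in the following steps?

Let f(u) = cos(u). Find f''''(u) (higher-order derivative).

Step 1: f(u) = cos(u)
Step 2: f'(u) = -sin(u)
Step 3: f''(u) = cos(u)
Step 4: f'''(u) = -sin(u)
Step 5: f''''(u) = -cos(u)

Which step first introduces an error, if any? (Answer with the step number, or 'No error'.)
Step 3

Step 3 is incorrect due to a sign flip.
The step shows: cos(u)
The correct value should be: -cos(u)

Explanation: The sign of the whole expression was flipped: the term -cos(u) was incorrectly written as cos(u)
The later steps are derived from this incorrect expression, so the error originates in Step 3.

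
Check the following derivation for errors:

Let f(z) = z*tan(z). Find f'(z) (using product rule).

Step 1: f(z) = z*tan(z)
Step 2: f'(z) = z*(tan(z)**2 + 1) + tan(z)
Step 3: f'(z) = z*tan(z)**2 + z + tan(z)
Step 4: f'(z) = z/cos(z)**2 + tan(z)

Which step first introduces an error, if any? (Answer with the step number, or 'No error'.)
No error

All steps in this derivation are correct.
The final answer f'(z) = z/cos(z)**2 + tan(z) is valid.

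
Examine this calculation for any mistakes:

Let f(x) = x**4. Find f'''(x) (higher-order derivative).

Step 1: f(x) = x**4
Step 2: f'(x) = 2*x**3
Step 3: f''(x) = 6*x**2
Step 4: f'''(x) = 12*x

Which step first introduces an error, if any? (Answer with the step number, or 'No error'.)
Step 2

Step 2 is incorrect due to a wrong coefficient.
The step shows: 2*x**3
The correct value should be: 4*x**3

Explanation: The coefficient 4 was incorrectly written as 2: the term 4*x**3 was incorrectly written as 2*x**3
The later steps are derived from this incorrect expression, so the error originates in Step 2.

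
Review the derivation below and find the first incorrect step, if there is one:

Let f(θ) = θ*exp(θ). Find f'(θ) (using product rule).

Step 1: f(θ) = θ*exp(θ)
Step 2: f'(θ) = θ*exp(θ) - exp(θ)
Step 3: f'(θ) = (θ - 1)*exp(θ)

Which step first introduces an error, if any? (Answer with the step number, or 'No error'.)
Step 2

Step 2 is incorrect due to a sign flip.
The step shows: θ*exp(θ) - exp(θ)
The correct value should be: θ*exp(θ) + exp(θ)

Explanation: The sign of one term was flipped: the term exp(θ) was incorrectly written as -exp(θ)
The later steps are derived from this incorrect expression, so the error originates in Step 2.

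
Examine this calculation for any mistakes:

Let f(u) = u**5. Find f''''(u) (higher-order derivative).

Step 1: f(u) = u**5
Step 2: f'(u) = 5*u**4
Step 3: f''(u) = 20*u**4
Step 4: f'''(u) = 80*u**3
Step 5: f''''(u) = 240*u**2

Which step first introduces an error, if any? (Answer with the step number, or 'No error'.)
Step 3

Step 3 is incorrect due to a wrong exponent.
The step shows: 20*u**4
The correct value should be: 20*u**3

Explanation: The exponent 3 on u was incorrectly written as 4: the term 20*u**3 was incorrectly written as 20*u**4
The later steps are derived from this incorrect expression, so the error originates in Step 3.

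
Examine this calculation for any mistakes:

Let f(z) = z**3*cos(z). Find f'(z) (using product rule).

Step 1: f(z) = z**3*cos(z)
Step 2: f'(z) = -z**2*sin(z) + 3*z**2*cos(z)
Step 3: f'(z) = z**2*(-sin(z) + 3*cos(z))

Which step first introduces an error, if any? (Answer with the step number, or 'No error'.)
Step 2

Step 2 is incorrect due to a wrong exponent.
The step shows: -z**2*sin(z) + 3*z**2*cos(z)
The correct value should be: -z**3*sin(z) + 3*z**2*cos(z)

Explanation: The exponent 3 on z was incorrectly written as 2: the term -z**3*sin(z) was incorrectly written as -z**2*sin(z)
The later steps are derived from this incorrect expression, so the error originates in Step 2.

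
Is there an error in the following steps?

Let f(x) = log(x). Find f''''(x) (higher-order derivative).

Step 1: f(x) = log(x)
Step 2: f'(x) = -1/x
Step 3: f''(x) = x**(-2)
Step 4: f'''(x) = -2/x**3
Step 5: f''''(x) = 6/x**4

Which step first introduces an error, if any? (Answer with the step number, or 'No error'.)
Step 2

Step 2 is incorrect due to a sign flip.
The step shows: -1/x
The correct value should be: 1/x

Explanation: The sign of the whole expression was flipped: the term 1/x was incorrectly written as -1/x
The later steps are derived from this incorrect expression, so the error originates in Step 2.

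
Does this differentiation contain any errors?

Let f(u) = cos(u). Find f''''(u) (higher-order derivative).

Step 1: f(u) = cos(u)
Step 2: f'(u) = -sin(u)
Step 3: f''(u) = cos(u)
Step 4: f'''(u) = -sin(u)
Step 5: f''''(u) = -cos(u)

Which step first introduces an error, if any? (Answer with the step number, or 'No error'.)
Step 3

Step 3 is incorrect due to a sign flip.
The step shows: cos(u)
The correct value should be: -cos(u)

Explanation: The sign of the whole expression was flipped: the term -cos(u) was incorrectly written as cos(u)
The later steps are derived from this incorrect expression, so the error originates in Step 3.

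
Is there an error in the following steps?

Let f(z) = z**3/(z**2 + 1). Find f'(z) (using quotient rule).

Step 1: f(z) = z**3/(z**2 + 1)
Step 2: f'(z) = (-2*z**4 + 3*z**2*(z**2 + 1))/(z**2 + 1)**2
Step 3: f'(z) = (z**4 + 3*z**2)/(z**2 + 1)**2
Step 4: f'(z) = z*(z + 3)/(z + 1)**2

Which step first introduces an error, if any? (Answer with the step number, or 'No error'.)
Step 4

Step 4 is incorrect due to a wrong exponent.
The step shows: z*(z + 3)/(z + 1)**2
The correct value should be: z**2*(z**2 + 3)/(z**2 + 1)**2

Explanation: The exponent 2 on z was incorrectly written as 1: the term z**2*(z**2 + 3)/(z**2 + 1)**2 was incorrectly written as z*(z + 3)/(z + 1)**2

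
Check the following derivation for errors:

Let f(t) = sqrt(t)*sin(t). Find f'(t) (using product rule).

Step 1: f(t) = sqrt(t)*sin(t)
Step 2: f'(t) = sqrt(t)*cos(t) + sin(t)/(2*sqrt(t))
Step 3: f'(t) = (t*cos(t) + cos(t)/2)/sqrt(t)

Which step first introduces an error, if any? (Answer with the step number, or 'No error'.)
Step 3

Step 3 is incorrect due to a wrong trig function.
The step shows: (t*cos(t) + cos(t)/2)/sqrt(t)
The correct value should be: (t*cos(t) + sin(t)/2)/sqrt(t)

Explanation: sin(t) was incorrectly written as cos(t): the term (t*cos(t) + sin(t)/2)/sqrt(t) was incorrectly written as (t*cos(t) + cos(t)/2)/sqrt(t)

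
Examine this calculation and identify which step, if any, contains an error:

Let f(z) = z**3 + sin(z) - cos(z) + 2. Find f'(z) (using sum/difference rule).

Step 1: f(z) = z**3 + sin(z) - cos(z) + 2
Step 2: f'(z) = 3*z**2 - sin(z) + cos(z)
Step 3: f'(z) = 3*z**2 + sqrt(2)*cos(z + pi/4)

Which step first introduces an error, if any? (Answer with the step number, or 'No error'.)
Step 2

Step 2 is incorrect due to a sign flip.
The step shows: 3*z**2 - sin(z) + cos(z)
The correct value should be: 3*z**2 + sin(z) + cos(z)

Explanation: The sign of one term was flipped: the term sin(z) was incorrectly written as -sin(z)
The later steps are derived from this incorrect expression, so the error originates in Step 2.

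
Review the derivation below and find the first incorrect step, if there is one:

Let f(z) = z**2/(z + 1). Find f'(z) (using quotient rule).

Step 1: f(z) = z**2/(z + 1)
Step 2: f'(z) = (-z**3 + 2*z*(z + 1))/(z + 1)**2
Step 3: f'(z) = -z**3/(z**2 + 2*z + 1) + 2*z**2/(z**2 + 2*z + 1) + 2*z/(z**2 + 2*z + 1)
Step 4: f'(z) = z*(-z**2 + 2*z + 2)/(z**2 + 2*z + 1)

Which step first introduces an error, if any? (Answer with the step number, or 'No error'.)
Step 2

Step 2 is incorrect due to a wrong exponent.
The step shows: (-z**3 + 2*z*(z + 1))/(z + 1)**2
The correct value should be: (-z**2 + 2*z*(z + 1))/(z + 1)**2

Explanation: The exponent 2 on z was incorrectly written as 3: the term (-z**2 + 2*z*(z + 1))/(z + 1)**2 was incorrectly written as (-z**3 + 2*z*(z + 1))/(z + 1)**2
The later steps are derived from this incorrect expression, so the error originates in Step 2.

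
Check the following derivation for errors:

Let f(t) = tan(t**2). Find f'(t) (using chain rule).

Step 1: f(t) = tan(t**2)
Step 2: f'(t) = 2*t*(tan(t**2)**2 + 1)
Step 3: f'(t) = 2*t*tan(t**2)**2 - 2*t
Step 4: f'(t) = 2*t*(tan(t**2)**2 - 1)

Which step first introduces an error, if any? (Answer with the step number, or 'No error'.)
Step 3

Step 3 is incorrect due to a sign flip.
The step shows: 2*t*tan(t**2)**2 - 2*t
The correct value should be: 2*t*tan(t**2)**2 + 2*t

Explanation: The sign of one term was flipped: the term 2*t was incorrectly written as -2*t
The later steps are derived from this incorrect expression, so the error originates in Step 3.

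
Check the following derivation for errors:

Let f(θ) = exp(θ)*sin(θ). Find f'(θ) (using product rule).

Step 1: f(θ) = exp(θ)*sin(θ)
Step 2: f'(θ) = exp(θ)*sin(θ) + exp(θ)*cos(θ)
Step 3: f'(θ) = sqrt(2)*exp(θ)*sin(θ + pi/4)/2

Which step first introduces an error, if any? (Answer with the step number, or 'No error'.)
Step 3

Step 3 is incorrect due to a wrong exponent.
The step shows: sqrt(2)*exp(θ)*sin(θ + pi/4)/2
The correct value should be: sqrt(2)*exp(θ)*sin(θ + pi/4)

Explanation: The exponent 1/2 on 2 was incorrectly written as -1/2: the term sqrt(2)*exp(θ)*sin(θ + pi/4) was incorrectly written as sqrt(2)*exp(θ)*sin(θ + pi/4)/2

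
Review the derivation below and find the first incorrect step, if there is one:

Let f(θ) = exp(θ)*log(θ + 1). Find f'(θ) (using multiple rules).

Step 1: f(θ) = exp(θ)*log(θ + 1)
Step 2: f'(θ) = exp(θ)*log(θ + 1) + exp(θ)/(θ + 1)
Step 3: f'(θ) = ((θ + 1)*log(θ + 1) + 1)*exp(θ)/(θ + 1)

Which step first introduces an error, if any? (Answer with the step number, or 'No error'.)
No error

All steps in this derivation are correct.
The final answer f'(θ) = ((θ + 1)*log(θ + 1) + 1)*exp(θ)/(θ + 1) is valid.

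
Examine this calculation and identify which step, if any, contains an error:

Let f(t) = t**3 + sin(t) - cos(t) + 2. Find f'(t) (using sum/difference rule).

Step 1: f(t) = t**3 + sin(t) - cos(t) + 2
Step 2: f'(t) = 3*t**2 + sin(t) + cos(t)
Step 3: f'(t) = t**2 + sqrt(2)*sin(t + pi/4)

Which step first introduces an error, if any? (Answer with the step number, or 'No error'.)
Step 3

Step 3 is incorrect due to a wrong coefficient.
The step shows: t**2 + sqrt(2)*sin(t + pi/4)
The correct value should be: 3*t**2 + sqrt(2)*sin(t + pi/4)

Explanation: The coefficient 3 was incorrectly written as 1: the term 3*t**2 was incorrectly written as t**2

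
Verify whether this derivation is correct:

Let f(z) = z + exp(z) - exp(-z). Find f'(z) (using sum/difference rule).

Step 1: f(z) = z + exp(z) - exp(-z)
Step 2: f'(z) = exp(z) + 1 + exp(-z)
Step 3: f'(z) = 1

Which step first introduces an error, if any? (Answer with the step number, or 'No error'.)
Step 3

Step 3 is incorrect due to a dropped term.
The step shows: 1
The correct value should be: 2*cosh(z) + 1

Explanation: A term was dropped: the term 2*cosh(z) was incorrectly omitted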